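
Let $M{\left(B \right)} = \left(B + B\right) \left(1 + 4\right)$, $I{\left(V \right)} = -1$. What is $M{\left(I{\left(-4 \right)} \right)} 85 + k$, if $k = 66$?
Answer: $-784$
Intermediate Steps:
$M{\left(B \right)} = 10 B$ ($M{\left(B \right)} = 2 B 5 = 10 B$)
$M{\left(I{\left(-4 \right)} \right)} 85 + k = 10 \left(-1\right) 85 + 66 = \left(-10\right) 85 + 66 = -850 + 66 = -784$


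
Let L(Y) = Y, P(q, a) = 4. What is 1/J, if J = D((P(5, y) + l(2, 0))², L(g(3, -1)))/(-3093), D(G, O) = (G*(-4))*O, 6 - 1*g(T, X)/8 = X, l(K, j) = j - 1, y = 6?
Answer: 1031/672 ≈ 1.5342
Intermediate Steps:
l(K, j) = -1 + j
g(T, X) = 48 - 8*X
D(G, O) = -4*G*O (D(G, O) = (-4*G)*O = -4*G*O)
J = 672/1031 (J = -4*(4 + (-1 + 0))²*(48 - 8*(-1))/(-3093) = -4*(4 - 1)²*(48 + 8)*(-1/3093) = -4*3²*56*(-1/3093) = -4*9*56*(-1/3093) = -2016*(-1/3093) = 672/1031 ≈ 0.65179)
1/J = 1/(672/1031) = 1031/672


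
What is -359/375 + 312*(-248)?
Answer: -29016359/375 ≈ -77377.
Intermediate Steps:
-359/375 + 312*(-248) = -359*1/375 - 77376 = -359/375 - 77376 = -29016359/375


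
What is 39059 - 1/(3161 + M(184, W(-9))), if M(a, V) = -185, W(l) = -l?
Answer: 116239583/2976 ≈ 39059.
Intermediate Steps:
39059 - 1/(3161 + M(184, W(-9))) = 39059 - 1/(3161 - 185) = 39059 - 1/2976 = 116239583/2976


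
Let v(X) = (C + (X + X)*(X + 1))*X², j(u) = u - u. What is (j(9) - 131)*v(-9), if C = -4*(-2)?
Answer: -1612872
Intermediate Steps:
C = 8
j(u) = 0
v(X) = X²*(8 + 2*X*(1 + X)) (v(X) = (8 + (X + X)*(X + 1))*X² = (8 + (2*X)*(1 + X))*X² = (8 + 2*X*(1 + X))*X² = X²*(8 + 2*X*(1 + X)))
(j(9) - 131)*v(-9) = (0 - 131)*(2*(-9)²*(4 - 9 + (-9)²)) = -262*81*(4 - 9 + 81) = -262*81*76 = -131*12312 = -1612872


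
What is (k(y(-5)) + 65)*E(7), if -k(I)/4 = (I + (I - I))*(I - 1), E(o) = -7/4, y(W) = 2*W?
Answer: 2625/4 ≈ 656.25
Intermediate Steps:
E(o) = -7/4 (E(o) = -7*1/4 = -7/4)
k(I) = -4*I*(-1 + I) (k(I) = -4*(I + (I - I))*(I - 1) = -4*(I + 0)*(-1 + I) = -4*I*(-1 + I))
(k(y(-5)) + 65)*E(7) = (4*(2*(-5))*(1 - 2*(-5)) + 65)*(-7/4) = (4*(-10)*(1 - 1*(-10)) + 65)*(-7/4) = (4*(-10)*(1 + 10) + 65)*(-7/4) = (4*(-10)*11 + 65)*(-7/4) = (-440 + 65)*(-7/4) = -375*(-7/4) = 2625/4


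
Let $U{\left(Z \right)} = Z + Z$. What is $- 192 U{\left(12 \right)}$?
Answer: $-4608$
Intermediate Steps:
$U{\left(Z \right)} = 2 Z$
$- 192 U{\left(12 \right)} = - 192 \cdot 2 \cdot 12 = \left(-192\right) 24 = -4608$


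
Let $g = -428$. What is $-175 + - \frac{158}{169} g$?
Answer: $\frac{38049}{169} \approx 225.14$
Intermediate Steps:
$-175 + - \frac{158}{169} g = -175 + - \frac{158}{169} \left(-428\right) = -175 + \left(-158\right) \frac{1}{169} \left(-428\right) = -175 - - \frac{67624}{169} = -175 + \frac{67624}{169} = \frac{38049}{169}$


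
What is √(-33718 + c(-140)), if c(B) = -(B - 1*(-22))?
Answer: 40*I*√21 ≈ 183.3*I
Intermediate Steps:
c(B) = -22 - B (c(B) = -(B + 22) = -(22 + B) = -22 - B)
√(-33718 + c(-140)) = √(-33718 + (-22 - 1*(-140))) = √(-33718 + (-22 + 140)) = √(-33718 + 118) = √(-33600) = 40*I*√21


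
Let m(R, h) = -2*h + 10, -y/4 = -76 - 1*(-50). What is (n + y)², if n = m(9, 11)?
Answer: 8464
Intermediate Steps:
y = 104 (y = -4*(-76 - 1*(-50)) = -4*(-76 + 50) = -4*(-26) = 104)
m(R, h) = 10 - 2*h
n = -12 (n = 10 - 2*11 = 10 - 22 = -12)
(n + y)² = (-12 + 104)² = 92² = 8464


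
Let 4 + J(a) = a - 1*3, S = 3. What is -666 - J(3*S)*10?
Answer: -686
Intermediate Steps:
J(a) = -7 + a (J(a) = -4 + (a - 1*3) = -4 + (a - 3) = -4 + (-3 + a) = -7 + a)
-666 - J(3*S)*10 = -666 - (-7 + 3*3)*10 = -666 - (-7 + 9)*10 = -666 - 2*10 = -666 - 1*20 = -666 - 20 = -686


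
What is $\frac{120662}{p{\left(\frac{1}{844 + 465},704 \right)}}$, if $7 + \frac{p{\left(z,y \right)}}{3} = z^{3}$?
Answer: $- \frac{135319213074199}{23550939603} \approx -5745.8$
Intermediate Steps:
$p{\left(z,y \right)} = -21 + 3 z^{3}$
$\frac{120662}{p{\left(\frac{1}{844 + 465},704 \right)}} = \frac{120662}{-21 + 3 \left(\frac{1}{844 + 465}\right)^{3}} = \frac{120662}{-21 + 3 \left(\frac{1}{1309}\right)^{3}} = \frac{120662}{-21 + \frac{3}{2242946629}} = \frac{120662}{- \frac{47101879206}{2242946629}} = 120662 \left(- \frac{2242946629}{47101879206}\right) = - \frac{135319213074199}{23550939603}$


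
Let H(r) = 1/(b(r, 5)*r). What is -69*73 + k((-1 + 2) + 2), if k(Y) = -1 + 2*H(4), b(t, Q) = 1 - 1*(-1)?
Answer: -20151/4 ≈ -5037.8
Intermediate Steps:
b(t, Q) = 2 (b(t, Q) = 1 + 1 = 2)
H(r) = 1/(2*r)
k(Y) = -¾ (k(Y) = -1 + 2*((½)/4) = -1 + 2*((½)*(¼)) = -1 + 2*(⅛) = -1 + ¼ = -¾)
-69*73 + k((-1 + 2) + 2) = -69*73 - ¾ = -5037 - ¾ = -20151/4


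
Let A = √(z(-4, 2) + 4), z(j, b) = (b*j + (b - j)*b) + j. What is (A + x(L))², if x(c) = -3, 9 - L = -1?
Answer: 1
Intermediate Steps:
z(j, b) = j + b*j + b*(b - j) (z(j, b) = (b*j + b*(b - j)) + j = j + b*j + b*(b - j))
L = 10 (L = 9 - 1*(-1) = 9 + 1 = 10)
A = 2 (A = √((-4 + 2²) + 4) = √((-4 + 4) + 4) = √(0 + 4) = √4 = 2)
(A + x(L))² = (2 - 3)² = (-1)² = 1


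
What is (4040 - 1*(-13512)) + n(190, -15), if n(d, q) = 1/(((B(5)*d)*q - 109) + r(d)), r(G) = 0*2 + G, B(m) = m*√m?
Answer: 1980072204583/112811771 - 4750*√5/338435313 ≈ 17552.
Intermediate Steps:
B(m) = m^(3/2)
r(G) = G (r(G) = 0 + G = G)
n(d, q) = 1/(-109 + d + 5*d*q*√5) (n(d, q) = 1/(((5^(3/2)*d)*q - 109) + d) = 1/((((5*√5)*d)*q - 109) + d) = 1/(((5*d*√5)*q - 109) + d) = 1/((5*d*q*√5 - 109) + d) = 1/((-109 + 5*d*q*√5) + d) = 1/(-109 + d + 5*d*q*√5))
(4040 - 1*(-13512)) + n(190, -15) = (4040 - 1*(-13512)) + 1/(-109 + 190 + 5*190*(-15)*√5) = (4040 + 13512) + 1/(-109 + 190 - 14250*√5) = 17552 + 1/(81 - 14250*√5)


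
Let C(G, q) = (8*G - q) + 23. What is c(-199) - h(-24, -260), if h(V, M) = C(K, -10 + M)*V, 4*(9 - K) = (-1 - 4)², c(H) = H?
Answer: 7361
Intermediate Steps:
K = 11/4 (K = 9 - (-1 - 4)²/4 = 9 - ¼*(-5)² = 9 - ¼*25 = 9 - 25/4 = 11/4 ≈ 2.7500)
C(G, q) = 23 - q + 8*G (C(G, q) = (-q + 8*G) + 23 = 23 - q + 8*G)
h(V, M) = V*(55 - M) (h(V, M) = (23 - (-10 + M) + 8*(11/4))*V = (23 + (10 - M) + 22)*V = (55 - M)*V = V*(55 - M))
c(-199) - h(-24, -260) = -199 - (-24)*(55 - 1*(-260)) = -199 - (-24)*(55 + 260) = -199 - (-24)*315 = -199 - 1*(-7560) = -199 + 7560 = 7361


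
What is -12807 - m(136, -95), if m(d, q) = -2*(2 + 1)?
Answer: -12801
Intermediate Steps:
m(d, q) = -6 (m(d, q) = -2*3 = -6)
-12807 - m(136, -95) = -12807 - 1*(-6) = -12807 + 6 = -12801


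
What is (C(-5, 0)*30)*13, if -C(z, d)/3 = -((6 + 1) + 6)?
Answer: 15210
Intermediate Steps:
C(z, d) = 39 (C(z, d) = -(-3)*((6 + 1) + 6) = -(-3)*(7 + 6) = -(-3)*13 = -3*(-13) = 39)
(C(-5, 0)*30)*13 = (39*30)*13 = 1170*13 = 15210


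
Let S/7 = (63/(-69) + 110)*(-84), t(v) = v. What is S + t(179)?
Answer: -1471175/23 ≈ -63964.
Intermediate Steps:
S = -1475292/23 (S = 7*((63/(-69) + 110)*(-84)) = 7*((63*(-1/69) + 110)*(-84)) = 7*((-21/23 + 110)*(-84)) = 7*((2509/23)*(-84)) = 7*(-210756/23) = -1475292/23 ≈ -64143.)
S + t(179) = -1475292/23 + 179 = -1471175/23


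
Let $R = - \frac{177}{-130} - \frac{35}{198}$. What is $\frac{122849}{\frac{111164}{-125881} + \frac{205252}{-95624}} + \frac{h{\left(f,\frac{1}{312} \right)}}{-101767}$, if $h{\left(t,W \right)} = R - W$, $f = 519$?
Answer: $- \frac{13544039076032602973573}{334004850612532440} \approx -40550.0$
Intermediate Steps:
$R = \frac{7624}{6435}$ ($R = \left(-177\right) \left(- \frac{1}{130}\right) - \frac{35}{198} = \frac{177}{130} - \frac{35}{198} = \frac{7624}{6435} \approx 1.1848$)
$h{\left(t,W \right)} = \frac{7624}{6435} - W$
$\frac{122849}{\frac{111164}{-125881} + \frac{205252}{-95624}} + \frac{h{\left(f,\frac{1}{312} \right)}}{-101767} = \frac{122849}{\frac{111164}{-125881} + \frac{205252}{-95624}} + \frac{\frac{7624}{6435} - \frac{1}{312}}{-101767} = \frac{122849}{111164 \left(- \frac{1}{125881}\right) + 205252 \left(- \frac{1}{95624}\right)} + \left(\frac{7624}{6435} - \frac{1}{312}\right) \left(- \frac{1}{101767}\right) = \frac{122849}{- \frac{111164}{125881} - \frac{51313}{23906}} + \left(\frac{7624}{6435} - \frac{1}{312}\right) \left(- \frac{1}{101767}\right) = \frac{122849}{- \frac{9116818337}{3009311186}} + \frac{4679}{3960} \left(- \frac{1}{101767}\right) = 122849 \left(- \frac{3009311186}{9116818337}\right) - \frac{4679}{402997320} = - \frac{369690869888914}{9116818337} - \frac{4679}{402997320} = - \frac{13544039076032602973573}{334004850612532440}$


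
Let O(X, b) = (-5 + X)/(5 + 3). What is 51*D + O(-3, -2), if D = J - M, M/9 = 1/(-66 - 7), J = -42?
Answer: -155980/73 ≈ -2136.7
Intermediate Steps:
O(X, b) = -5/8 + X/8 (O(X, b) = (-5 + X)/8 = (-5 + X)*(1/8) = -5/8 + X/8)
M = -9/73 (M = 9/(-66 - 7) = 9/(-73) = 9*(-1/73) = -9/73 ≈ -0.12329)
D = -3057/73 (D = -42 - 1*(-9/73) = -42 + 9/73 = -3057/73 ≈ -41.877)
51*D + O(-3, -2) = 51*(-3057/73) + (-5/8 + (1/8)*(-3)) = -155907/73 + (-5/8 - 3/8) = -155907/73 - 1 = -155980/73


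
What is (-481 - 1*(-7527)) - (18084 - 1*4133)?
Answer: -6905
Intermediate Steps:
(-481 - 1*(-7527)) - (18084 - 1*4133) = (-481 + 7527) - (18084 - 4133) = 7046 - 1*13951 = 7046 - 13951 = -6905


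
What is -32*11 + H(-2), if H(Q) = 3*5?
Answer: -337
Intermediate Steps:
H(Q) = 15
-32*11 + H(-2) = -32*11 + 15 = -352 + 15 = -337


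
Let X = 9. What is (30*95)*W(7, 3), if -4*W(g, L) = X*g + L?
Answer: -47025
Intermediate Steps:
W(g, L) = -9*g/4 - L/4 (W(g, L) = -(9*g + L)/4 = -(L + 9*g)/4 = -9*g/4 - L/4)
(30*95)*W(7, 3) = (30*95)*(-9/4*7 - ¼*3) = 2850*(-63/4 - ¾) = 2850*(-33/2) = -47025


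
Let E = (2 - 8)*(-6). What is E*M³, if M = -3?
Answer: -972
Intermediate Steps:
E = 36 (E = -6*(-6) = 36)
E*M³ = 36*(-3)³ = 36*(-27) = -972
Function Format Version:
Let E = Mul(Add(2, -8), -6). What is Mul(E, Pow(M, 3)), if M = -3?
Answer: -972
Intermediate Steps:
E = 36 (E = Mul(-6, -6) = 36)
Mul(E, Pow(M, 3)) = Mul(36, Pow(-3, 3)) = Mul(36, -27) = -972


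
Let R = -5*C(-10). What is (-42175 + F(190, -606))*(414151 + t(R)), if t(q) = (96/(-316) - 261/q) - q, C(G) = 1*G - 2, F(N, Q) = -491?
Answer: -13957252357191/790 ≈ -1.7667e+10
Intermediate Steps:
C(G) = -2 + G (C(G) = G - 2 = -2 + G)
R = 60 (R = -5*(-2 - 10) = -5*(-12) = 60)
t(q) = -24/79 - q - 261/q (t(q) = (96*(-1/316) - 261/q) - q = (-24/79 - 261/q) - q = -24/79 - q - 261/q)
(-42175 + F(190, -606))*(414151 + t(R)) = (-42175 - 491)*(414151 + (-24/79 - 1*60 - 261/60)) = -42666*(414151 + (-24/79 - 60 - 261*1/60)) = -42666*(414151 + (-24/79 - 60 - 87/20)) = -42666*(414151 - 102153/1580) = -42666*654256427/1580 = -13957252357191/790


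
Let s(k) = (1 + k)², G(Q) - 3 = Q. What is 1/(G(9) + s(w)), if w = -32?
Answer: 1/973 ≈ 0.0010277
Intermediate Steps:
G(Q) = 3 + Q
1/(G(9) + s(w)) = 1/((3 + 9) + (1 - 32)²) = 1/(12 + (-31)²) = 1/(12 + 961) = 1/973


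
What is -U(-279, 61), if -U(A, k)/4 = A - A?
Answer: 0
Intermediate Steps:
U(A, k) = 0 (U(A, k) = -4*(A - A) = -4*0 = 0)
-U(-279, 61) = -1*0 = 0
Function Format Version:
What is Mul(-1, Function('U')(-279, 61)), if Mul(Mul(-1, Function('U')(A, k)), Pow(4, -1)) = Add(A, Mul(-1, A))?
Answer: 0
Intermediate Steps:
Function('U')(A, k) = 0 (Function('U')(A, k) = Mul(-4, Add(A, Mul(-1, A))) = Mul(-4, 0) = 0)
Mul(-1, Function('U')(-279, 61)) = Mul(-1, 0) = 0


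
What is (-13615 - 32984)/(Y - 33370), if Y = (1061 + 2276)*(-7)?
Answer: 46599/56729 ≈ 0.82143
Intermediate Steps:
Y = -23359 (Y = 3337*(-7) = -23359)
(-13615 - 32984)/(Y - 33370) = (-13615 - 32984)/(-23359 - 33370) = -46599/(-56729) = -46599*(-1/56729) = 46599/56729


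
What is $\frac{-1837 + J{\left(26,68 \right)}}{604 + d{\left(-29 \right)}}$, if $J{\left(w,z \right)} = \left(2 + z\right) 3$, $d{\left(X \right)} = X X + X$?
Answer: $- \frac{1627}{1416} \approx -1.149$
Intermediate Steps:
$d{\left(X \right)} = X + X^{2}$ ($d{\left(X \right)} = X^{2} + X = X + X^{2}$)
$J{\left(w,z \right)} = 6 + 3 z$
$\frac{-1837 + J{\left(26,68 \right)}}{604 + d{\left(-29 \right)}} = \frac{-1837 + \left(6 + 3 \cdot 68\right)}{604 - 29 \left(1 - 29\right)} = \frac{-1837 + \left(6 + 204\right)}{604 - -812} = \frac{-1837 + 210}{604 + 812} = - \frac{1627}{1416}$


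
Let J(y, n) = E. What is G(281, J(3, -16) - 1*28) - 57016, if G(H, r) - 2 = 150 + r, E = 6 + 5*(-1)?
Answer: -56891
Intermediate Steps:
E = 1 (E = 6 - 5 = 1)
J(y, n) = 1
G(H, r) = 152 + r (G(H, r) = 2 + (150 + r) = 152 + r)
G(281, J(3, -16) - 1*28) - 57016 = (152 + (1 - 1*28)) - 57016 = (152 + (1 - 28)) - 57016 = (152 - 27) - 57016 = 125 - 57016 = -56891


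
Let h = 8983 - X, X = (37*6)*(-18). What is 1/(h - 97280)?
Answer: -1/84301 ≈ -1.1862e-5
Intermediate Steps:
X = -3996 (X = 222*(-18) = -3996)
h = 12979 (h = 8983 - 1*(-3996) = 8983 + 3996 = 12979)
1/(h - 97280) = 1/(12979 - 97280) = 1/(-84301) = -1/84301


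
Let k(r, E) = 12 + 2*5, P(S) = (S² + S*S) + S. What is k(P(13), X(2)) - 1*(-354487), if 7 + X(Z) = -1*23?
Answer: 354509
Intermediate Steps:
X(Z) = -30 (X(Z) = -7 - 1*23 = -7 - 23 = -30)
P(S) = S + 2*S² (P(S) = (S² + S²) + S = 2*S² + S = S + 2*S²)
k(r, E) = 22 (k(r, E) = 12 + 10 = 22)
k(P(13), X(2)) - 1*(-354487) = 22 - 1*(-354487) = 22 + 354487 = 354509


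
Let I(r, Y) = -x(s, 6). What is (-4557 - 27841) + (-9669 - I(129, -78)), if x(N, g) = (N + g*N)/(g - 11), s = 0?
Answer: -42067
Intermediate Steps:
x(N, g) = (N + N*g)/(-11 + g)
I(r, Y) = 0 (I(r, Y) = -0*(1 + 6)/(-11 + 6) = -0*7/(-5) = -0*(-1)*7/5 = -1*0 = 0)
(-4557 - 27841) + (-9669 - I(129, -78)) = (-4557 - 27841) + (-9669 - 1*0) = -32398 + (-9669 + 0) = -32398 - 9669 = -42067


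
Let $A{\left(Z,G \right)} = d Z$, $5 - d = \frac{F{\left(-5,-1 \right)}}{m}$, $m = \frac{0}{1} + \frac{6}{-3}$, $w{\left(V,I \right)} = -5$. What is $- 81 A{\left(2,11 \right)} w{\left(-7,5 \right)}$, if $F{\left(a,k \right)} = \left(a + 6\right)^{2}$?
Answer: $4455$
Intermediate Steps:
$F{\left(a,k \right)} = \left(6 + a\right)^{2}$
$m = -2$ ($m = 0 \cdot 1 + 6 \left(- \frac{1}{3}\right) = 0 - 2 = -2$)
$d = \frac{11}{2}$ ($d = 5 - \frac{\left(6 - 5\right)^{2}}{-2} = 5 - 1^{2} \left(- \frac{1}{2}\right) = 5 - 1 \left(- \frac{1}{2}\right) = 5 - - \frac{1}{2} = 5 + \frac{1}{2} = \frac{11}{2} \approx 5.5$)
$A{\left(Z,G \right)} = \frac{11 Z}{2}$
$- 81 A{\left(2,11 \right)} w{\left(-7,5 \right)} = - 81 \cdot \frac{11}{2} \cdot 2 \left(-5\right) = \left(-81\right) 11 \left(-5\right) = \left(-891\right) \left(-5\right) = 4455$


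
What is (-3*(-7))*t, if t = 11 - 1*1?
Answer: 210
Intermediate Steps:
t = 10 (t = 11 - 1 = 10)
(-3*(-7))*t = -3*(-7)*10 = 21*10 = 210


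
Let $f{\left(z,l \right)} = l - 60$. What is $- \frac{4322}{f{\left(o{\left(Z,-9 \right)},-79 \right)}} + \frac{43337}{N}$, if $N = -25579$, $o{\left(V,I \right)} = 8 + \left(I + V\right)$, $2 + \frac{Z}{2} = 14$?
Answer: $\frac{104528595}{3555481} \approx 29.399$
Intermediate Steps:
$Z = 24$ ($Z = -4 + 2 \cdot 14 = -4 + 28 = 24$)
$o{\left(V,I \right)} = 8 + I + V$
$f{\left(z,l \right)} = -60 + l$
$- \frac{4322}{f{\left(o{\left(Z,-9 \right)},-79 \right)}} + \frac{43337}{N} = - \frac{4322}{-60 - 79} + \frac{43337}{-25579} = - \frac{4322}{-139} + 43337 \left(- \frac{1}{25579}\right) = \left(-4322\right) \left(- \frac{1}{139}\right) - \frac{43337}{25579} = \frac{4322}{139} - \frac{43337}{25579} = \frac{104528595}{3555481}$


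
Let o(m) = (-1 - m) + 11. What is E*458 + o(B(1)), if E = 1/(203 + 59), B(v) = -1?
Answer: 1670/131 ≈ 12.748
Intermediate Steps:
o(m) = 10 - m
E = 1/262 ≈ 0.0038168
E*458 + o(B(1)) = (1/262)*458 + (10 - 1*(-1)) = 229/131 + (10 + 1) = 229/131 + 11 = 1670/131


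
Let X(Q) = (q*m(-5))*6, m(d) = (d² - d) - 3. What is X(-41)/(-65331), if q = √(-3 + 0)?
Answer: -18*I*√3/7259 ≈ -0.0042949*I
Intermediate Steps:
q = I*√3 (q = √(-3) = I*√3 ≈ 1.732*I)
m(d) = -3 + d² - d
X(Q) = 162*I*√3 (X(Q) = ((I*√3)*(-3 + (-5)² - 1*(-5)))*6 = ((I*√3)*(-3 + 25 + 5))*6 = ((I*√3)*27)*6 = (27*I*√3)*6 = 162*I*√3)
X(-41)/(-65331) = (162*I*√3)/(-65331) = (162*I*√3)*(-1/65331) = -18*I*√3/7259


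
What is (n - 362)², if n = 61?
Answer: 90601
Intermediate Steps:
(n - 362)² = (61 - 362)² = (-301)² = 90601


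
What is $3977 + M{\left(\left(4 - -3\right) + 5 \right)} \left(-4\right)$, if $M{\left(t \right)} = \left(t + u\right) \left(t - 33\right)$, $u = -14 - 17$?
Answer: $2381$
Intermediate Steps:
$u = -31$ ($u = -14 - 17 = -31$)
$M{\left(t \right)} = \left(-33 + t\right) \left(-31 + t\right)$ ($M{\left(t \right)} = \left(t - 31\right) \left(t - 33\right) = \left(-31 + t\right) \left(-33 + t\right) = \left(-33 + t\right) \left(-31 + t\right)$)
$3977 + M{\left(\left(4 - -3\right) + 5 \right)} \left(-4\right) = 3977 + \left(1023 + \left(\left(4 - -3\right) + 5\right)^{2} - 64 \left(\left(4 - -3\right) + 5\right)\right) \left(-4\right) = 3977 + \left(1023 + \left(\left(4 + 3\right) + 5\right)^{2} - 64 \left(\left(4 + 3\right) + 5\right)\right) \left(-4\right) = 3977 + \left(1023 + \left(7 + 5\right)^{2} - 64 \left(7 + 5\right)\right) \left(-4\right) = 3977 + \left(1023 + 12^{2} - 768\right) \left(-4\right) = 3977 + \left(1023 + 144 - 768\right) \left(-4\right) = 3977 + 399 \left(-4\right) = 3977 - 1596 = 2381$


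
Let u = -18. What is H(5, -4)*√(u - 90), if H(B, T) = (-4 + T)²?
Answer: 384*I*√3 ≈ 665.11*I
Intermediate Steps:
H(5, -4)*√(u - 90) = (-4 - 4)²*√(-18 - 90) = (-8)²*√(-108) = 64*(6*I*√3) = 384*I*√3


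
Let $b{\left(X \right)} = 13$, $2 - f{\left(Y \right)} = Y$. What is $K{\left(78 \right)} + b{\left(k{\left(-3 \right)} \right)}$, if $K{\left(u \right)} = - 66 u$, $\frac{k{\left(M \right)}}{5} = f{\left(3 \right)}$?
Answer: $-5135$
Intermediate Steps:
$f{\left(Y \right)} = 2 - Y$
$k{\left(M \right)} = -5$ ($k{\left(M \right)} = 5 \left(2 - 3\right) = 5 \left(-1\right) = -5$)
$K{\left(78 \right)} + b{\left(k{\left(-3 \right)} \right)} = \left(-66\right) 78 + 13 = -5148 + 13 = -5135$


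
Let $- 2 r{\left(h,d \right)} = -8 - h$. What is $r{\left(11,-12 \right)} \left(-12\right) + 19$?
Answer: $-95$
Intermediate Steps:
$r{\left(h,d \right)} = 4 + \frac{h}{2}$ ($r{\left(h,d \right)} = - \frac{-8 - h}{2} = 4 + \frac{h}{2}$)
$r{\left(11,-12 \right)} \left(-12\right) + 19 = \left(4 + \frac{1}{2} \cdot 11\right) \left(-12\right) + 19 = \left(4 + \frac{11}{2}\right) \left(-12\right) + 19 = \frac{19}{2} \left(-12\right) + 19 = -114 + 19 = -95$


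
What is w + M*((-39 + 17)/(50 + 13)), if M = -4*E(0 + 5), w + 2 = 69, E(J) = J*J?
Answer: 6421/63 ≈ 101.92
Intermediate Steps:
E(J) = J**2
w = 67 (w = -2 + 69 = 67)
M = -100 (M = -4*(0 + 5)**2 = -4*5**2 = -4*25 = -100)
w + M*((-39 + 17)/(50 + 13)) = 67 - 100*(-39 + 17)/(50 + 13) = 67 - (-2200)/63 = 67 - 100*(-22/63) = 67 + 2200/63 = 6421/63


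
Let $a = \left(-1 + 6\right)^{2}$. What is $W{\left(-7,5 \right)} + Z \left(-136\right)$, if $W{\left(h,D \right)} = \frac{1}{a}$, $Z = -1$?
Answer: $\frac{3401}{25} \approx 136.04$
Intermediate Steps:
$a = 25$ ($a = 5^{2} = 25$)
$W{\left(h,D \right)} = \frac{1}{25}$
$W{\left(-7,5 \right)} + Z \left(-136\right) = \frac{1}{25} - -136 = \frac{1}{25} + 136 = \frac{3401}{25}$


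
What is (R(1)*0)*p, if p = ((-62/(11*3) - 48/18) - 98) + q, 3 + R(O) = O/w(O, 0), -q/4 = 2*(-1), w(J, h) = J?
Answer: 0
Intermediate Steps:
q = 8 (q = -8*(-1) = -4*(-2) = 8)
R(O) = -2 (R(O) = -3 + O/O = -3 + 1 = -2)
p = -1040/11 (p = ((-62/(11*3) - 48/18) - 98) + 8 = ((-62/33 - 48*1/18) - 98) + 8 = ((-62*1/33 - 8/3) - 98) + 8 = ((-62/33 - 8/3) - 98) + 8 = (-50/11 - 98) + 8 = -1128/11 + 8 = -1040/11 ≈ -94.545)
(R(1)*0)*p = -2*0*(-1040/11) = 0*(-1040/11) = 0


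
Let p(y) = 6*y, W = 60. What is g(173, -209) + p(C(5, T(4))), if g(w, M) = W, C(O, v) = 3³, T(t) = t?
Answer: 222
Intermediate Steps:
C(O, v) = 27
g(w, M) = 60
g(173, -209) + p(C(5, T(4))) = 60 + 6*27 = 60 + 162 = 222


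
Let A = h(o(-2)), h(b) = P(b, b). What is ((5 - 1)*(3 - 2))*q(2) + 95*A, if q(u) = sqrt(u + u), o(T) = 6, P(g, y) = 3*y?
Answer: 1718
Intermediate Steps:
h(b) = 3*b
A = 18 (A = 3*6 = 18)
q(u) = sqrt(2)*sqrt(u) (q(u) = sqrt(2*u) = sqrt(2)*sqrt(u))
((5 - 1)*(3 - 2))*q(2) + 95*A = ((5 - 1)*(3 - 2))*(sqrt(2)*sqrt(2)) + 95*18 = (4*1)*2 + 1710 = 4*2 + 1710 = 8 + 1710 = 1718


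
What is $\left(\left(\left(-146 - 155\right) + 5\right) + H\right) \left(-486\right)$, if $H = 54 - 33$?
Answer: $133650$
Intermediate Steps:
$H = 21$
$\left(\left(\left(-146 - 155\right) + 5\right) + H\right) \left(-486\right) = \left(\left(\left(-146 - 155\right) + 5\right) + 21\right) \left(-486\right) = \left(\left(-301 + 5\right) + 21\right) \left(-486\right) = \left(-296 + 21\right) \left(-486\right) = \left(-275\right) \left(-486\right) = 133650$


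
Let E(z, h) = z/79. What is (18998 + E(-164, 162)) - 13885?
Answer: 403763/79 ≈ 5110.9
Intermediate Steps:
E(z, h) = z/79 (E(z, h) = z*(1/79) = z/79)
(18998 + E(-164, 162)) - 13885 = (18998 + (1/79)*(-164)) - 13885 = (18998 - 164/79) - 13885 = 1500678/79 - 13885 = 403763/79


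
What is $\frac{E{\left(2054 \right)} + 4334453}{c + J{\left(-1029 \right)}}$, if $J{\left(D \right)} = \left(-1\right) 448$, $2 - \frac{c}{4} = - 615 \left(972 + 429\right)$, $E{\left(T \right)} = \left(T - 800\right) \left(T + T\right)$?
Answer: $\frac{1897177}{689204} \approx 2.7527$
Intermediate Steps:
$E{\left(T \right)} = 2 T \left(-800 + T\right)$ ($E{\left(T \right)} = \left(-800 + T\right) 2 T = 2 T \left(-800 + T\right)$)
$c = 3446468$ ($c = 8 - 4 \left(- 615 \left(972 + 429\right)\right) = 8 - 4 \left(\left(-615\right) 1401\right) = 8 - -3446460 = 8 + 3446460 = 3446468$)
$J{\left(D \right)} = -448$
$\frac{E{\left(2054 \right)} + 4334453}{c + J{\left(-1029 \right)}} = \frac{2 \cdot 2054 \left(-800 + 2054\right) + 4334453}{3446468 - 448} = \frac{2 \cdot 2054 \cdot 1254 + 4334453}{3446020} = \left(5151432 + 4334453\right) \frac{1}{3446020} = 9485885 \cdot \frac{1}{3446020} = \frac{1897177}{689204}$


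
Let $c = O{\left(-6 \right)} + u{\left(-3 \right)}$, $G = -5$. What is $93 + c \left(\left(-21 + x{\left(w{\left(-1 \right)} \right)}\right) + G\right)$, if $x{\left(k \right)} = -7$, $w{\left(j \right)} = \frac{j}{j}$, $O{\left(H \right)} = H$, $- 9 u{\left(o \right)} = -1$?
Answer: $\frac{862}{3} \approx 287.33$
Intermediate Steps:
$u{\left(o \right)} = \frac{1}{9}$ ($u{\left(o \right)} = \left(- \frac{1}{9}\right) \left(-1\right) = \frac{1}{9}$)
$w{\left(j \right)} = 1$
$c = - \frac{53}{9}$ ($c = -6 + \frac{1}{9} = - \frac{53}{9} \approx -5.8889$)
$93 + c \left(\left(-21 + x{\left(w{\left(-1 \right)} \right)}\right) + G\right) = 93 - \frac{53 \left(\left(-21 - 7\right) - 5\right)}{9} = 93 - \frac{53 \left(-28 - 5\right)}{9} = 93 - - \frac{583}{3} = 93 + \frac{583}{3} = \frac{862}{3}$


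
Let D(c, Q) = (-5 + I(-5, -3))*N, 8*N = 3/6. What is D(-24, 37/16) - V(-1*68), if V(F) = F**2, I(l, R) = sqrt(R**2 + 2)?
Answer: -73989/16 + sqrt(11)/16 ≈ -4624.1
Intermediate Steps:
N = 1/16 (N = (3/6)/8 = (3*(1/6))/8 = (1/8)*(1/2) = 1/16 ≈ 0.062500)
I(l, R) = sqrt(2 + R**2)
D(c, Q) = -5/16 + sqrt(11)/16 (D(c, Q) = (-5 + sqrt(2 + (-3)**2))*(1/16) = (-5 + sqrt(2 + 9))*(1/16) = (-5 + sqrt(11))*(1/16) = -5/16 + sqrt(11)/16)
D(-24, 37/16) - V(-1*68) = (-5/16 + sqrt(11)/16) - (-1*68)**2 = (-5/16 + sqrt(11)/16) - 1*(-68)**2 = (-5/16 + sqrt(11)/16) - 1*4624 = (-5/16 + sqrt(11)/16) - 4624 = -73989/16 + sqrt(11)/16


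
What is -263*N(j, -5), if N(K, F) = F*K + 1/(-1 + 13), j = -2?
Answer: -31823/12 ≈ -2651.9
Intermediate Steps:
N(K, F) = 1/12 + F*K (N(K, F) = F*K + 1/12 = 1/12 + F*K)
-263*N(j, -5) = -263*(1/12 - 5*(-2)) = -263*(1/12 + 10) = -263*121/12 = -31823/12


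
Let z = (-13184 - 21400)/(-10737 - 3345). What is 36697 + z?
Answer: 86133623/2347 ≈ 36699.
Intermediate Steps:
z = 5764/2347 (z = -34584/(-14082) = -34584*(-1/14082) = 5764/2347 ≈ 2.4559)
36697 + z = 36697 + 5764/2347 = 86133623/2347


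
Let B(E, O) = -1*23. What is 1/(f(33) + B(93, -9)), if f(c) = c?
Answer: ⅒ ≈ 0.10000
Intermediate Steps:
B(E, O) = -23
1/(f(33) + B(93, -9)) = 1/(33 - 23) = 1/10 = ⅒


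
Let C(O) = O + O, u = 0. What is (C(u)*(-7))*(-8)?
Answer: 0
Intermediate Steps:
C(O) = 2*O
(C(u)*(-7))*(-8) = ((2*0)*(-7))*(-8) = (0*(-7))*(-8) = 0*(-8) = 0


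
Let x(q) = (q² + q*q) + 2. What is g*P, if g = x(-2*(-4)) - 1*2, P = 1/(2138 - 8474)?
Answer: -2/99 ≈ -0.020202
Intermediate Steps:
x(q) = 2 + 2*q² (x(q) = (q² + q²) + 2 = 2*q² + 2 = 2 + 2*q²)
P = -1/6336 (P = 1/(-6336) = -1/6336 ≈ -0.00015783)
g = 128 (g = (2 + 2*(-2*(-4))²) - 1*2 = (2 + 2*8²) - 2 = (2 + 2*64) - 2 = (2 + 128) - 2 = 130 - 2 = 128)
g*P = 128*(-1/6336) = -2/99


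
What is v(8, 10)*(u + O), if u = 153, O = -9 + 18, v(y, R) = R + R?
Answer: 3240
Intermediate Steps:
v(y, R) = 2*R
O = 9
v(8, 10)*(u + O) = (2*10)*(153 + 9) = 20*162 = 3240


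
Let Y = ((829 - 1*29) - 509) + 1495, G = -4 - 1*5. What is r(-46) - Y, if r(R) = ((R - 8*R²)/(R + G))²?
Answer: 282714026/3025 ≈ 93459.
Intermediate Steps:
G = -9 (G = -4 - 5 = -9)
Y = 1786 (Y = ((829 - 29) - 509) + 1495 = (800 - 509) + 1495 = 291 + 1495 = 1786)
r(R) = (R - 8*R²)²/(-9 + R)² (r(R) = ((R - 8*R²)/(R - 9))² = ((R - 8*R²)/(-9 + R))² = (R - 8*R²)²/(-9 + R)²)
r(-46) - Y = (-46)²*(-1 + 8*(-46))²/(-9 - 46)² - 1*1786 = 2116*(-1 - 368)²/(-55)² - 1786 = 2116*(-369)²*(1/3025) - 1786 = 2116*136161*(1/3025) - 1786 = 288116676/3025 - 1786 = 282714026/3025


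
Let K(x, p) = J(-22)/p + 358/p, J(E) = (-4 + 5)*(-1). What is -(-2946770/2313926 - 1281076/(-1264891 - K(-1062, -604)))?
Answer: 230433865885143/883912566928141 ≈ 0.26070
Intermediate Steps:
J(E) = -1 (J(E) = 1*(-1) = -1)
K(x, p) = 357/p (K(x, p) = -1/p + 358/p = 357/p)
-(-2946770/2313926 - 1281076/(-1264891 - K(-1062, -604))) = -(-2946770/2313926 - 1281076/(-1264891 - 357/(-604))) = -(-2946770*1/2313926 - 1281076/(-1264891 - 357*(-1)/604)) = -(-1473385/1156963 - 1281076/(-1264891 - 1*(-357/604))) = -(-1473385/1156963 - 1281076/(-1264891 + 357/604)) = -(-1473385/1156963 - 1281076/(-763993807/604)) = -(-1473385/1156963 - 1281076*(-604/763993807)) = -(-1473385/1156963 + 773769904/763993807) = -1*(-230433865885143/883912566928141) = 230433865885143/883912566928141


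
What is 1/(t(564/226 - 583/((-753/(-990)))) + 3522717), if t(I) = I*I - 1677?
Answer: 804459769/3302093067466704 ≈ 2.4362e-7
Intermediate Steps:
t(I) = -1677 + I² (t(I) = I² - 1677 = -1677 + I²)
1/(t(564/226 - 583/((-753/(-990)))) + 3522717) = 1/((-1677 + (564/226 - 583/((-753/(-990))))²) + 3522717) = 1/((-1677 + (564*(1/226) - 583/((-753*(-1/990))))²) + 3522717) = 1/((-1677 + (282/113 - 583/251/330)²) + 3522717) = 1/((-1677 + (282/113 - 583*330/251)²) + 3522717) = 1/((-1677 + (282/113 - 192390/251)²) + 3522717) = 1/((-1677 + (-21669288/28363)²) + 3522717) = 1/((-1677 + 469558042426944/804459769) + 3522717) = 1/(468208963394331/804459769 + 3522717) = 1/(3302093067466704/804459769) = 804459769/3302093067466704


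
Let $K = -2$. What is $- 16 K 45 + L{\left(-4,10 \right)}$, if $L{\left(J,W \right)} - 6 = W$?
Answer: $1456$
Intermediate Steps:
$L{\left(J,W \right)} = 6 + W$
$- 16 K 45 + L{\left(-4,10 \right)} = \left(-16\right) \left(-2\right) 45 + \left(6 + 10\right) = 32 \cdot 45 + 16 = 1440 + 16 = 1456$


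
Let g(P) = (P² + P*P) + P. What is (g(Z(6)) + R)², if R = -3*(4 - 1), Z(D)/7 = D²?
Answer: 16192817001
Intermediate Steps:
Z(D) = 7*D²
g(P) = P + 2*P² (g(P) = (P² + P²) + P = 2*P² + P = P + 2*P²)
R = -9 (R = -3*3 = -9)
(g(Z(6)) + R)² = ((7*6²)*(1 + 2*(7*6²)) - 9)² = ((7*36)*(1 + 2*(7*36)) - 9)² = (252*(1 + 2*252) - 9)² = (252*(1 + 504) - 9)² = (252*505 - 9)² = (127260 - 9)² = 127251² = 16192817001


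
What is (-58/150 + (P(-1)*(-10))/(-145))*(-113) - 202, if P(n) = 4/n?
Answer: -276517/2175 ≈ -127.13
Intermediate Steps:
(-58/150 + (P(-1)*(-10))/(-145))*(-113) - 202 = (-58/150 + ((4/(-1))*(-10))/(-145))*(-113) - 202 = (-58*1/150 + ((4*(-1))*(-10))*(-1/145))*(-113) - 202 = (-29/75 - 4*(-10)*(-1/145))*(-113) - 202 = (-29/75 + 40*(-1/145))*(-113) - 202 = (-29/75 - 8/29)*(-113) - 202 = -1441/2175*(-113) - 202 = 162833/2175 - 202 = -276517/2175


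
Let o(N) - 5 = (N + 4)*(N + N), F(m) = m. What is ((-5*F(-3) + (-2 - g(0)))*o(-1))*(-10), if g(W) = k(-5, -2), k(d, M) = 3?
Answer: 100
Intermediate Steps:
g(W) = 3
o(N) = 5 + 2*N*(4 + N) (o(N) = 5 + (N + 4)*(N + N) = 5 + (4 + N)*(2*N) = 5 + 2*N*(4 + N))
((-5*F(-3) + (-2 - g(0)))*o(-1))*(-10) = ((-5*(-3) + (-2 - 1*3))*(5 + 2*(-1)² + 8*(-1)))*(-10) = ((15 + (-2 - 3))*(5 + 2*1 - 8))*(-10) = ((15 - 5)*(5 + 2 - 8))*(-10) = (10*(-1))*(-10) = -10*(-10) = 100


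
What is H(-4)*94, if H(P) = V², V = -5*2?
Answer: 9400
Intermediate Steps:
V = -10
H(P) = 100 (H(P) = (-10)² = 100)
H(-4)*94 = 100*94 = 9400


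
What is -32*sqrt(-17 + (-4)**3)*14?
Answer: -4032*I ≈ -4032.0*I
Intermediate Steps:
-32*sqrt(-17 + (-4)**3)*14 = -32*sqrt(-17 - 64)*14 = -288*I*14 = -4032*I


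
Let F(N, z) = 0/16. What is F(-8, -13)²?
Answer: 0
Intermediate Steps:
F(N, z) = 0 (F(N, z) = 0*(1/16) = 0)
F(-8, -13)² = 0² = 0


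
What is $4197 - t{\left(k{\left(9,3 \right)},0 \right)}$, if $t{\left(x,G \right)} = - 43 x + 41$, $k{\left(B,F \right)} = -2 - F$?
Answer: $3941$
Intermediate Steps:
$t{\left(x,G \right)} = 41 - 43 x$
$4197 - t{\left(k{\left(9,3 \right)},0 \right)} = 4197 - \left(41 - 43 \left(-2 - 3\right)\right) = 4197 - \left(41 - -215\right) = 4197 - \left(41 + 215\right) = 4197 - 256 = 3941$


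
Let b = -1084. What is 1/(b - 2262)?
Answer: -1/3346 ≈ -0.00029886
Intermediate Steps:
1/(b - 2262) = 1/(-1084 - 2262) = 1/(-3346) = -1/3346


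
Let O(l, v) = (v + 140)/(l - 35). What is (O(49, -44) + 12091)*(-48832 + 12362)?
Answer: -441208850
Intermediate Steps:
O(l, v) = (140 + v)/(-35 + l)
(O(49, -44) + 12091)*(-48832 + 12362) = ((140 - 44)/(-35 + 49) + 12091)*(-48832 + 12362) = (96/14 + 12091)*(-36470) = ((1/14)*96 + 12091)*(-36470) = (48/7 + 12091)*(-36470) = (84685/7)*(-36470) = -441208850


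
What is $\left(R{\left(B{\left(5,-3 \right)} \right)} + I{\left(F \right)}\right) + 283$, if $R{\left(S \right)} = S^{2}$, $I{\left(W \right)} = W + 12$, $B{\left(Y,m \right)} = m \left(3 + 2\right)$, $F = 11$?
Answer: $531$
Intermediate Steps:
$B{\left(Y,m \right)} = 5 m$ ($B{\left(Y,m \right)} = m 5 = 5 m$)
$I{\left(W \right)} = 12 + W$
$\left(R{\left(B{\left(5,-3 \right)} \right)} + I{\left(F \right)}\right) + 283 = \left(\left(5 \left(-3\right)\right)^{2} + \left(12 + 11\right)\right) + 283 = \left(\left(-15\right)^{2} + 23\right) + 283 = \left(225 + 23\right) + 283 = 248 + 283 = 531$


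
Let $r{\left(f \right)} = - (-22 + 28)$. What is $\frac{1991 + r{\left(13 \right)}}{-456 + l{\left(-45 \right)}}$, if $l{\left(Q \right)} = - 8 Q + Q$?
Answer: $- \frac{1985}{141} \approx -14.078$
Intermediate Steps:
$l{\left(Q \right)} = - 7 Q$
$r{\left(f \right)} = -6$ ($r{\left(f \right)} = \left(-1\right) 6 = -6$)
$\frac{1991 + r{\left(13 \right)}}{-456 + l{\left(-45 \right)}} = \frac{1991 - 6}{-456 - -315} = \frac{1985}{-456 + 315} = \frac{1985}{-141} = 1985 \left(- \frac{1}{141}\right) = - \frac{1985}{141}$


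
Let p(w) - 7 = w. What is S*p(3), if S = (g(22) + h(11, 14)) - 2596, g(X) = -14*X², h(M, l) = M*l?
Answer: -92180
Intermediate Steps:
p(w) = 7 + w
S = -9218 (S = (-14*22² + 11*14) - 2596 = (-14*484 + 154) - 2596 = (-6776 + 154) - 2596 = -6622 - 2596 = -9218)
S*p(3) = -9218*(7 + 3) = -9218*10 = -92180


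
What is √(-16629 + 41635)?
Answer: √25006 ≈ 158.13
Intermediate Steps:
√(-16629 + 41635) = √25006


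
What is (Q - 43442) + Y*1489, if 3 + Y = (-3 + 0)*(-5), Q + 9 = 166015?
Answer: 140432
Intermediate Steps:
Q = 166006 (Q = -9 + 166015 = 166006)
Y = 12 (Y = -3 + (-3 + 0)*(-5) = -3 - 3*(-5) = -3 + 15 = 12)
(Q - 43442) + Y*1489 = (166006 - 43442) + 12*1489 = 122564 + 17868 = 140432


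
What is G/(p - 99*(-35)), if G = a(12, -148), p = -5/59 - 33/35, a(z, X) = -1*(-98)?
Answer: 202370/7153103 ≈ 0.028291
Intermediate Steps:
a(z, X) = 98
p = -2122/2065 (p = -5*1/59 - 33*1/35 = -5/59 - 33/35 = -2122/2065 ≈ -1.0276)
G = 98
G/(p - 99*(-35)) = 98/(-2122/2065 - 99*(-35)) = 98/(-2122/2065 + 3465) = 98/(7153103/2065) = 98*(2065/7153103) = 202370/7153103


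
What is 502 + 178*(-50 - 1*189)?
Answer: -42040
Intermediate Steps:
502 + 178*(-50 - 1*189) = 502 + 178*(-50 - 189) = 502 + 178*(-239) = 502 - 42542 = -42040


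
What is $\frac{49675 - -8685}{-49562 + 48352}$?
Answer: $- \frac{5836}{121} \approx -48.231$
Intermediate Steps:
$\frac{49675 - -8685}{-49562 + 48352} = \frac{49675 + \left(-14437 + 23122\right)}{-1210} = \left(49675 + 8685\right) \left(- \frac{1}{1210}\right) = 58360 \left(- \frac{1}{1210}\right) = - \frac{5836}{121}$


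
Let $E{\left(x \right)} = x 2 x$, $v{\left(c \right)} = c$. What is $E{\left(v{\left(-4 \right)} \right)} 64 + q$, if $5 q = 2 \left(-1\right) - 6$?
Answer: $\frac{10232}{5} \approx 2046.4$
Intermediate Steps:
$E{\left(x \right)} = 2 x^{2}$ ($E{\left(x \right)} = 2 x x = 2 x^{2}$)
$q = - \frac{8}{5}$ ($q = \frac{2 \left(-1\right) - 6}{5} = \frac{-2 - 6}{5} = \frac{1}{5} \left(-8\right) = - \frac{8}{5} \approx -1.6$)
$E{\left(v{\left(-4 \right)} \right)} 64 + q = 2 \left(-4\right)^{2} \cdot 64 - \frac{8}{5} = 2 \cdot 16 \cdot 64 - \frac{8}{5} = 32 \cdot 64 - \frac{8}{5} = 2048 - \frac{8}{5} = \frac{10232}{5}$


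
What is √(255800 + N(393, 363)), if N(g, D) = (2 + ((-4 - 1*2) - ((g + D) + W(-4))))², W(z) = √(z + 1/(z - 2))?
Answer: 5*√(1200090 + 1824*I*√6)/6 ≈ 912.91 + 1.6993*I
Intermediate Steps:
W(z) = √(z + 1/(-2 + z))
N(g, D) = (-4 - D - g - 5*I*√6/6)² (N(g, D) = (2 + ((-4 - 1*2) - ((g + D) + √((1 - 4*(-2 - 4))/(-2 - 4)))))² = (2 + ((-4 - 2) - ((D + g) + √((1 - 4*(-6))/(-6)))))² = (2 + (-6 - ((D + g) + √(-(1 + 24)/6))))² = (2 + (-6 - ((D + g) + √(-⅙*25))))² = (2 + (-6 - ((D + g) + √(-25/6))))² = (2 + (-6 - ((D + g) + 5*I*√6/6)))² = (2 + (-6 - (D + g + 5*I*√6/6)))² = (2 + (-6 + (-D - g - 5*I*√6/6)))² = (2 + (-6 - D - g - 5*I*√6/6))² = (-4 - D - g - 5*I*√6/6)²)
√(255800 + N(393, 363)) = √(255800 + (24 + 6*363 + 6*393 + 5*I*√6)²/36) = √(255800 + (24 + 2178 + 2358 + 5*I*√6)²/36) = √(255800 + (4560 + 5*I*√6)²/36)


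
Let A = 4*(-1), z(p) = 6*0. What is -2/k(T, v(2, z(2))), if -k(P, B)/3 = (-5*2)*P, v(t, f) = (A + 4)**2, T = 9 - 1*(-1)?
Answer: -1/150 ≈ -0.0066667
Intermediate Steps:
z(p) = 0
A = -4
T = 10 (T = 9 + 1 = 10)
v(t, f) = 0 (v(t, f) = (-4 + 4)**2 = 0**2 = 0)
k(P, B) = 30*P (k(P, B) = -3*(-5*2)*P = -(-30)*P = 30*P)
-2/k(T, v(2, z(2))) = -2/(30*10) = -2/300 = (1/300)*(-2) = -1/150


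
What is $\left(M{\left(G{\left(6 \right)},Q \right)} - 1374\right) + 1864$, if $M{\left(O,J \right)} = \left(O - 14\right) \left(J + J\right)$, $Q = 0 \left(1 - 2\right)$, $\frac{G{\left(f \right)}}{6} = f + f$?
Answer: $490$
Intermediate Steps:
$G{\left(f \right)} = 12 f$ ($G{\left(f \right)} = 6 \left(f + f\right) = 6 \cdot 2 f = 12 f$)
$Q = 0$ ($Q = 0 \left(-1\right) = 0$)
$M{\left(O,J \right)} = 2 J \left(-14 + O\right)$ ($M{\left(O,J \right)} = \left(-14 + O\right) 2 J = 2 J \left(-14 + O\right)$)
$\left(M{\left(G{\left(6 \right)},Q \right)} - 1374\right) + 1864 = \left(2 \cdot 0 \left(-14 + 12 \cdot 6\right) - 1374\right) + 1864 = \left(2 \cdot 0 \left(-14 + 72\right) - 1374\right) + 1864 = \left(2 \cdot 0 \cdot 58 - 1374\right) + 1864 = \left(0 - 1374\right) + 1864 = -1374 + 1864 = 490$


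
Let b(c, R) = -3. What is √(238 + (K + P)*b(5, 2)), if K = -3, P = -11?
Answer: 2*√70 ≈ 16.733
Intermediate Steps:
√(238 + (K + P)*b(5, 2)) = √(238 + (-3 - 11)*(-3)) = √(238 - 14*(-3)) = √(238 + 42) = √280 = 2*√70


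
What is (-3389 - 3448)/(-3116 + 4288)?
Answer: -6837/1172 ≈ -5.8336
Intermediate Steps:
(-3389 - 3448)/(-3116 + 4288) = -6837/1172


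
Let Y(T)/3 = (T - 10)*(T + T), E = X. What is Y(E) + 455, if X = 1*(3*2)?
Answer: 311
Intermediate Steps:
X = 6 (X = 1*6 = 6)
E = 6
Y(T) = 6*T*(-10 + T) (Y(T) = 3*((T - 10)*(T + T)) = 3*((-10 + T)*(2*T)) = 3*(2*T*(-10 + T)) = 6*T*(-10 + T))
Y(E) + 455 = 6*6*(-10 + 6) + 455 = 6*6*(-4) + 455 = -144 + 455 = 311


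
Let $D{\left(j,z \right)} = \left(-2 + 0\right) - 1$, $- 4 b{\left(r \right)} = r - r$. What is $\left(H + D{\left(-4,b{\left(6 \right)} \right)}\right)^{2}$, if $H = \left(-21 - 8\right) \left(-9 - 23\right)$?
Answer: $855625$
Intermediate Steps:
$b{\left(r \right)} = 0$ ($b{\left(r \right)} = - \frac{r - r}{4} = \left(- \frac{1}{4}\right) 0 = 0$)
$D{\left(j,z \right)} = -3$ ($D{\left(j,z \right)} = -2 - 1 = -3$)
$H = 928$ ($H = \left(-29\right) \left(-32\right) = 928$)
$\left(H + D{\left(-4,b{\left(6 \right)} \right)}\right)^{2} = \left(928 - 3\right)^{2} = 925^{2} = 855625$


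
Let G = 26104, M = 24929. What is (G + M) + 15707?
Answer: 66740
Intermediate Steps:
(G + M) + 15707 = (26104 + 24929) + 15707 = 51033 + 15707 = 66740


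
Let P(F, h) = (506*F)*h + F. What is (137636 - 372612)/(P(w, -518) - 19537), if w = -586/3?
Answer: -234976/51178697 ≈ -0.0045913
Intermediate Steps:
w = -586/3 (w = -586*1/3 = -586/3 ≈ -195.33)
P(F, h) = F + 506*F*h (P(F, h) = 506*F*h + F = F + 506*F*h)
(137636 - 372612)/(P(w, -518) - 19537) = (137636 - 372612)/(-586*(1 + 506*(-518))/3 - 19537) = -234976/(-586*(1 - 262108)/3 - 19537) = -234976/(-586/3*(-262107) - 19537) = -234976/(51198234 - 19537) = -234976/51178697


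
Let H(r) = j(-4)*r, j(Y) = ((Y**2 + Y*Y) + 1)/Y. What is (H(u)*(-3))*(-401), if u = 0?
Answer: 0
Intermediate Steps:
j(Y) = (1 + 2*Y**2)/Y (j(Y) = ((Y**2 + Y**2) + 1)/Y = (2*Y**2 + 1)/Y = (1 + 2*Y**2)/Y)
H(r) = -33*r/4 (H(r) = (1/(-4) + 2*(-4))*r = (-1/4 - 8)*r = -33*r/4)
(H(u)*(-3))*(-401) = (-33/4*0*(-3))*(-401) = (0*(-3))*(-401) = 0*(-401) = 0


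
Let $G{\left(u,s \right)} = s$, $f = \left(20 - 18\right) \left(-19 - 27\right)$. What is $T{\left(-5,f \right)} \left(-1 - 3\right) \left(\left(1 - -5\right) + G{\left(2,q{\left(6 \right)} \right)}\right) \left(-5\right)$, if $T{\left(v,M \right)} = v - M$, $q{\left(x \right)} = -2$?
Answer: $6960$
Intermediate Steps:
$f = -92$ ($f = 2 \left(-46\right) = -92$)
$T{\left(-5,f \right)} \left(-1 - 3\right) \left(\left(1 - -5\right) + G{\left(2,q{\left(6 \right)} \right)}\right) \left(-5\right) = \left(-5 - -92\right) \left(-1 - 3\right) \left(\left(1 - -5\right) - 2\right) \left(-5\right) = \left(-5 + 92\right) \left(- 4 \left(\left(1 + 5\right) - 2\right)\right) \left(-5\right) = 87 \left(- 4 \left(6 - 2\right)\right) \left(-5\right) = 87 \left(\left(-4\right) 4\right) \left(-5\right) = 87 \left(-16\right) \left(-5\right) = \left(-1392\right) \left(-5\right) = 6960$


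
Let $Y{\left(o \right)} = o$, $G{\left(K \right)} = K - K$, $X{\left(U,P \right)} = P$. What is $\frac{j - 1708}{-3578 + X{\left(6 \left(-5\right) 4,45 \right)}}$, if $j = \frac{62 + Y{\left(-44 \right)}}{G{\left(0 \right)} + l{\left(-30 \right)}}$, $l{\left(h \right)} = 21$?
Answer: $\frac{11950}{24731} \approx 0.4832$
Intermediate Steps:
$G{\left(K \right)} = 0$
$j = \frac{6}{7}$ ($j = \frac{62 - 44}{0 + 21} = \frac{18}{21} = 18 \cdot \frac{1}{21} = \frac{6}{7} \approx 0.85714$)
$\frac{j - 1708}{-3578 + X{\left(6 \left(-5\right) 4,45 \right)}} = \frac{\frac{6}{7} - 1708}{-3578 + 45} = - \frac{11950}{7 \left(-3533\right)} = \left(- \frac{11950}{7}\right) \left(- \frac{1}{3533}\right) = \frac{11950}{24731}$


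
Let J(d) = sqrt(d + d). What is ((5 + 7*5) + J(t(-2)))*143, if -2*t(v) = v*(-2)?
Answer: 5720 + 286*I ≈ 5720.0 + 286.0*I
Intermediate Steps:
t(v) = v (t(v) = -v*(-2)/2 = -(-1)*v = v)
J(d) = sqrt(2)*sqrt(d) (J(d) = sqrt(2*d) = sqrt(2)*sqrt(d))
((5 + 7*5) + J(t(-2)))*143 = ((5 + 7*5) + sqrt(2)*sqrt(-2))*143 = ((5 + 35) + sqrt(2)*(I*sqrt(2)))*143 = (40 + 2*I)*143 = 5720 + 286*I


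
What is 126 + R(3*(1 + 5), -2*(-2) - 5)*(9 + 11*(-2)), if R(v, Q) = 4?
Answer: 74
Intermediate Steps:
126 + R(3*(1 + 5), -2*(-2) - 5)*(9 + 11*(-2)) = 126 + 4*(9 + 11*(-2)) = 126 + 4*(9 - 22) = 126 + 4*(-13) = 126 - 52 = 74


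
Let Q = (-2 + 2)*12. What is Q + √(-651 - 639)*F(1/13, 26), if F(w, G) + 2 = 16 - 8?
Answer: 6*I*√1290 ≈ 215.5*I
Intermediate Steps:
F(w, G) = 6 (F(w, G) = -2 + (16 - 8) = -2 + 8 = 6)
Q = 0 (Q = 0*12 = 0)
Q + √(-651 - 639)*F(1/13, 26) = 0 + √(-651 - 639)*6 = 0 + √(-1290)*6 = 0 + (I*√1290)*6 = 0 + 6*I*√1290 = 6*I*√1290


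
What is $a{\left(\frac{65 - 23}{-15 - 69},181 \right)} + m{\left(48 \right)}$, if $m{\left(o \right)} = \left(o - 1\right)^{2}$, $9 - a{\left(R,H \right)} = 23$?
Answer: $2195$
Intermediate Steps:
$a{\left(R,H \right)} = -14$ ($a{\left(R,H \right)} = 9 - 23 = -14$)
$m{\left(o \right)} = \left(-1 + o\right)^{2}$
$a{\left(\frac{65 - 23}{-15 - 69},181 \right)} + m{\left(48 \right)} = -14 + \left(-1 + 48\right)^{2} = -14 + 47^{2} = -14 + 2209 = 2195$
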